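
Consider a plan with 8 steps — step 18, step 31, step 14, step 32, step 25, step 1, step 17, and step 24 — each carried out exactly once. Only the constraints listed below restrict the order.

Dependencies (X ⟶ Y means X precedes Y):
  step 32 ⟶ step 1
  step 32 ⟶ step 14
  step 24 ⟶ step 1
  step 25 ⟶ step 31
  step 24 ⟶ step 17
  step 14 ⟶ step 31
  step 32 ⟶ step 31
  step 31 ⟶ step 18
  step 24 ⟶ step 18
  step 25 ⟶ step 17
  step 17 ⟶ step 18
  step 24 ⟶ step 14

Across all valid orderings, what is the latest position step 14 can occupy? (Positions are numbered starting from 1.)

6

The steps that are forced after step 14, directly or by a chain of constraints, are step 18, step 31. That's 2 steps.
So at least 2 steps follow step 14, putting step 14 no later than position 6. That position is achievable by scheduling everything else first.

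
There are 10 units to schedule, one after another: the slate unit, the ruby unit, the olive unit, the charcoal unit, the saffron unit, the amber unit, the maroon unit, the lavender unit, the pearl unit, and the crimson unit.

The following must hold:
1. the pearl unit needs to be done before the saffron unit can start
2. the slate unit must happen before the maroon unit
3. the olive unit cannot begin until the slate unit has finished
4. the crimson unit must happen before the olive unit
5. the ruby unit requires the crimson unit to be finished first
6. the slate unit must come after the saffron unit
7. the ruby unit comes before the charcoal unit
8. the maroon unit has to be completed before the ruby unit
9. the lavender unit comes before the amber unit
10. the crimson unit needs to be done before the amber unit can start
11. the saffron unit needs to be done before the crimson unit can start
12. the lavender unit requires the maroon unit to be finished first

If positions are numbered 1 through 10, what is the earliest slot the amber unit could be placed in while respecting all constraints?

7

The units that are forced before the amber unit, directly or transitively, are the slate unit, the saffron unit, the maroon unit, the lavender unit, the pearl unit, the crimson unit. That's 6 units.
With 6 mandatory predecessors, the earliest the amber unit can sit is position 6+1 = 7, and placing just those 6 first achieves it.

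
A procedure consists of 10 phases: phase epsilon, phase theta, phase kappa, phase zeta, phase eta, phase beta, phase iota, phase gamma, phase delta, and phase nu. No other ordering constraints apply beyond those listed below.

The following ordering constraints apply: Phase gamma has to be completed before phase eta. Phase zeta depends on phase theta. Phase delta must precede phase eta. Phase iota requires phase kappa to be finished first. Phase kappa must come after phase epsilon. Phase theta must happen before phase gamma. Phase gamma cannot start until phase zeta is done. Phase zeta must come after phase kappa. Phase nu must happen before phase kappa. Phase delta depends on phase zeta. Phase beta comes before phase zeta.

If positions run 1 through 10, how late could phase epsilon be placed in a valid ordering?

4

The phases that are forced after phase epsilon, directly or by a chain of constraints, are phase kappa, phase zeta, phase eta, phase iota, phase gamma, phase delta. That's 6 phases.
With 6 mandatory successors out of 10 phases total, the latest slot for phase epsilon is 10−6 = 4, and it's reachable by doing all non-successors before phase epsilon.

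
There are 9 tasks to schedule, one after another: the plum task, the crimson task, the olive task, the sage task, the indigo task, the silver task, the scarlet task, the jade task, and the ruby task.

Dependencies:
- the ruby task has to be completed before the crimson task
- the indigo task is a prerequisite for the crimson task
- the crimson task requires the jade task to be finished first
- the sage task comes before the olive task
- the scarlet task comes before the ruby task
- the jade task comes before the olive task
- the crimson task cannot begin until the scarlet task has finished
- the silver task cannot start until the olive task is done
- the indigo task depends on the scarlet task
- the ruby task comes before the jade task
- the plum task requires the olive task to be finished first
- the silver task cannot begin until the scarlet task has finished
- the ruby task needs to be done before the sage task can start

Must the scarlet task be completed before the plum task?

Chaining the stated constraints: the scarlet task → the ruby task → the sage task → the olive task → the plum task.
So the scarlet task must precede the plum task in any valid ordering.

Yes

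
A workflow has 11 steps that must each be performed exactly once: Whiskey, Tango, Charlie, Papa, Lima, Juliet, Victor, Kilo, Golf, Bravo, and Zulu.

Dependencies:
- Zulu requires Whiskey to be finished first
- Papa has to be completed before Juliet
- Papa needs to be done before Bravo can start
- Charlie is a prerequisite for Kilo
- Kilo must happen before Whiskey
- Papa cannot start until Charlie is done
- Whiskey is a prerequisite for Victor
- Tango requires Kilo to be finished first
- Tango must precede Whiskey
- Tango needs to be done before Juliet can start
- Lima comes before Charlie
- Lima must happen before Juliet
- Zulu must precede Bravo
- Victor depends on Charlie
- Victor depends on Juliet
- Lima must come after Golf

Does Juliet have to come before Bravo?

Juliet and Bravo are not related by any chain of constraints.
So Juliet can come before Bravo or after — it is not forced.

No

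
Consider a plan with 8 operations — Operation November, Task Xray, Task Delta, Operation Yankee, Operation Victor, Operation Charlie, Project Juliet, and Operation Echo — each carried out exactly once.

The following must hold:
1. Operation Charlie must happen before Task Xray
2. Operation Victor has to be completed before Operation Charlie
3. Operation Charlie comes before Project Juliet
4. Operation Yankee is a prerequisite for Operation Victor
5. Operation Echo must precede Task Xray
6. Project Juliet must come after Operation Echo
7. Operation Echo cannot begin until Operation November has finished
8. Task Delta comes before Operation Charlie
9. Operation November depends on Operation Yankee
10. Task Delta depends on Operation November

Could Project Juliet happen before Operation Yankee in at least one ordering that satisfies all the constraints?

No

The constraints give a chain Operation Yankee → Operation November → Operation Echo → Project Juliet, which forces Operation Yankee before Project Juliet.
So no valid ordering can have Project Juliet before Operation Yankee.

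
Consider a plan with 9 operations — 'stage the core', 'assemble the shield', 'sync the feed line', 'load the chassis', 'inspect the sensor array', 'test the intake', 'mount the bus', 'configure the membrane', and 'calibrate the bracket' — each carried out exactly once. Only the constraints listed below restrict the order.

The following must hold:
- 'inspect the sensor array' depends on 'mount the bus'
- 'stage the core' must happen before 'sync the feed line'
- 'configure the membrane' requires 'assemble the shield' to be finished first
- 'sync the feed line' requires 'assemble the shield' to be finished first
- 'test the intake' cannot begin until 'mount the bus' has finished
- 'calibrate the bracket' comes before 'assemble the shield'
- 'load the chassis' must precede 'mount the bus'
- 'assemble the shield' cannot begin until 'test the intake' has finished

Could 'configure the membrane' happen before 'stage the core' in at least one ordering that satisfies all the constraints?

Nothing in the constraints forces 'stage the core' before 'configure the membrane' — there is no chain from 'stage the core' to 'configure the membrane'.
So a valid ordering placing 'configure the membrane' earlier than 'stage the core' exists.

Yes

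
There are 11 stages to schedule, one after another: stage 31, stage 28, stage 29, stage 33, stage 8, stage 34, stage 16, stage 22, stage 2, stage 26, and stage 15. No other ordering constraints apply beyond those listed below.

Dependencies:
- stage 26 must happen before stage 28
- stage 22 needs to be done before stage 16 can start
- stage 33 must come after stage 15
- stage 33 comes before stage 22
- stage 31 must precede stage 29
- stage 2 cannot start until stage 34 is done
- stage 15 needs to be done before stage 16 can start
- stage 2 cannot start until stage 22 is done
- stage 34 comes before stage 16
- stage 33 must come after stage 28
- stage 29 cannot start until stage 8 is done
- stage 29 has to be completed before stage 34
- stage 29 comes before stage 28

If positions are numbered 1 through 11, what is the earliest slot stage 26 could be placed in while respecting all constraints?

Stage 26 has no prerequisites at all, so it can go in position 1.

1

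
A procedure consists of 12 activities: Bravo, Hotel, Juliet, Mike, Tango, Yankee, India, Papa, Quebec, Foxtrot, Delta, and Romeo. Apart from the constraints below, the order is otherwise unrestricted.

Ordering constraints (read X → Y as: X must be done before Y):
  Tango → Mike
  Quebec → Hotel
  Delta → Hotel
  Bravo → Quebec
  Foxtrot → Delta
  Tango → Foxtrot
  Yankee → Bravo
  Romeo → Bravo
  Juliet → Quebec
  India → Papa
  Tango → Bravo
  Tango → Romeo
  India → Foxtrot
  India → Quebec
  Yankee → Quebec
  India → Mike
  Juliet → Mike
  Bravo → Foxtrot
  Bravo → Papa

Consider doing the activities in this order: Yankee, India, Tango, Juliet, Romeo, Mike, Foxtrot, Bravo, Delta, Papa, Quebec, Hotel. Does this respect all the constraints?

The sequence places Foxtrot ahead of Bravo.
Since Bravo is required before Foxtrot, the ordering is invalid.

No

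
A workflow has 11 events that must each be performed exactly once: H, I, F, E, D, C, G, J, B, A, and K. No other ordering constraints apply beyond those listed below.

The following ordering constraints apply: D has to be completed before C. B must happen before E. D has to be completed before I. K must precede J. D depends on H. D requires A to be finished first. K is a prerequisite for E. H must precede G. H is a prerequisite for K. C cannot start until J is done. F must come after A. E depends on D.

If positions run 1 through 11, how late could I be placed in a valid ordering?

Nothing depends on I, so it can be the final event, position 11.

11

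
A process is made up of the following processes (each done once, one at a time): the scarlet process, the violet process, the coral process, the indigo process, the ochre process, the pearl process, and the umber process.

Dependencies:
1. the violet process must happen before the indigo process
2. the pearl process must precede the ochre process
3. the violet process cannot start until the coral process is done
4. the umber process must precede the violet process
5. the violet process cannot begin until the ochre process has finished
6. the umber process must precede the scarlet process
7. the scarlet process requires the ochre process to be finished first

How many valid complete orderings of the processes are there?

The processes with no prerequisites are the coral process, the pearl process, the umber process; any of them can be placed first.
Systematically extending each partial ordering one process at a time and counting, there are 39 complete orderings.

39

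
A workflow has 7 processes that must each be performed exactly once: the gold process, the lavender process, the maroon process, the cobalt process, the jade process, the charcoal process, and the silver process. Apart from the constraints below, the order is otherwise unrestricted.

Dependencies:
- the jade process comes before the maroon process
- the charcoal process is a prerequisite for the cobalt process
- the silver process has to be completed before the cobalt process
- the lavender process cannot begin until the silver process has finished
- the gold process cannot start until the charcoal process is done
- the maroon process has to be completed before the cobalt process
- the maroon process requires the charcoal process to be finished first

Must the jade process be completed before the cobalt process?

There is a constraint chain the jade process → the maroon process → the cobalt process.
Hence the jade process necessarily comes before the cobalt process.

Yes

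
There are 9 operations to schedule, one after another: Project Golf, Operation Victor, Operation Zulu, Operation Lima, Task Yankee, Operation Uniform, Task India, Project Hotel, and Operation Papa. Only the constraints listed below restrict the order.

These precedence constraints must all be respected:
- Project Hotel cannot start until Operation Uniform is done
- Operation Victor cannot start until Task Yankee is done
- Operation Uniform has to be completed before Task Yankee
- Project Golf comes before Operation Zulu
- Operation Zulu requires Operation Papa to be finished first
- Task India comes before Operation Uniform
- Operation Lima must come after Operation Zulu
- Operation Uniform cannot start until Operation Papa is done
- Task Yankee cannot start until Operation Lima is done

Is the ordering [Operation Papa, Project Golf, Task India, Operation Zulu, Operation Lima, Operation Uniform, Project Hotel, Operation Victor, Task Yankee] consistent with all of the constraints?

In the proposed order, Operation Victor appears before Task Yankee.
But one of the constraints requires Task Yankee before Operation Victor, so this ordering violates it.

No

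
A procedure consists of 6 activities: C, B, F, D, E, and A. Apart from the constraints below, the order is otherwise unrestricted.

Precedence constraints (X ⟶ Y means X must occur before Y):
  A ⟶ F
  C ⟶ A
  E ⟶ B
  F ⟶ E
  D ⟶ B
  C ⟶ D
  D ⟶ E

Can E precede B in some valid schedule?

Yes

E is actually forced before B by the constraints, so certainly some valid ordering has E first.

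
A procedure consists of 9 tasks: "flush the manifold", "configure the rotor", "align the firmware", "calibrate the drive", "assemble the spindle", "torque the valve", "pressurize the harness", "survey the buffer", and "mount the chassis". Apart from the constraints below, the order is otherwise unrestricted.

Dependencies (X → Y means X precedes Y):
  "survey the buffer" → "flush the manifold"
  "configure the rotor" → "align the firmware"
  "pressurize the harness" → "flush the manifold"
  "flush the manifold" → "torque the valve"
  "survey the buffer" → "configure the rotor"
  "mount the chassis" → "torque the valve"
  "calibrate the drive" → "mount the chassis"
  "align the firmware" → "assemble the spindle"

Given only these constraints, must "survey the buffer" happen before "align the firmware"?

Chaining the stated constraints: "survey the buffer" → "configure the rotor" → "align the firmware".
That forces "survey the buffer" before "align the firmware" in every valid schedule.

Yes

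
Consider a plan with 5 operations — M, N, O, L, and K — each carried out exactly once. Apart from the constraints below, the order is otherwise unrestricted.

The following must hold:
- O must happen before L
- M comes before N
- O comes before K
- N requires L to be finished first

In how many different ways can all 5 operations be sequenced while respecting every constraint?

2 operations have no prerequisites (M, O), so any of them could come first.
Counting all ways to extend the partial order to a total order gives 11.

11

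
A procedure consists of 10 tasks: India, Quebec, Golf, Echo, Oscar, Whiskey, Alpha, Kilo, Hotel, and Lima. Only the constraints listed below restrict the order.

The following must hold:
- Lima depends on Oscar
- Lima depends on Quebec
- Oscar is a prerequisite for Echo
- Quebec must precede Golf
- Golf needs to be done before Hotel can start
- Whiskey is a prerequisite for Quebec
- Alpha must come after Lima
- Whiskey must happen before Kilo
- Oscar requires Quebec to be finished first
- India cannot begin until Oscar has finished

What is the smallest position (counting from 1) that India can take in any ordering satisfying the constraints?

4

Working backwards through the constraints from India, its full set of required predecessors is Quebec, Oscar, Whiskey — 3 of them.
With 3 mandatory predecessors, the earliest India can sit is position 3+1 = 4, and placing just those 3 first achieves it.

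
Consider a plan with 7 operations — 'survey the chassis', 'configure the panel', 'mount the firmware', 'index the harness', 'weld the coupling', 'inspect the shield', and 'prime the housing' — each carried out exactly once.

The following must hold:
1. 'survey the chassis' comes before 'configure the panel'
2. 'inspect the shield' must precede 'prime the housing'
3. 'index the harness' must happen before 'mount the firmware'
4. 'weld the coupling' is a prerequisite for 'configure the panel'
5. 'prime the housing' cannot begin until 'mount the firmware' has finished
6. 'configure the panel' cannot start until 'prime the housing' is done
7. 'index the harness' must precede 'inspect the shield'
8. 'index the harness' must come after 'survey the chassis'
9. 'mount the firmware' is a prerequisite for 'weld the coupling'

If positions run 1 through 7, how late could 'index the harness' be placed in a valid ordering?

The operations that are forced after 'index the harness', directly or by a chain of constraints, are 'configure the panel', 'mount the firmware', 'weld the coupling', 'inspect the shield', 'prime the housing'. That's 5 operations.
So at least 5 operations follow 'index the harness', putting 'index the harness' no later than position 2. That position is achievable by scheduling everything else first.

2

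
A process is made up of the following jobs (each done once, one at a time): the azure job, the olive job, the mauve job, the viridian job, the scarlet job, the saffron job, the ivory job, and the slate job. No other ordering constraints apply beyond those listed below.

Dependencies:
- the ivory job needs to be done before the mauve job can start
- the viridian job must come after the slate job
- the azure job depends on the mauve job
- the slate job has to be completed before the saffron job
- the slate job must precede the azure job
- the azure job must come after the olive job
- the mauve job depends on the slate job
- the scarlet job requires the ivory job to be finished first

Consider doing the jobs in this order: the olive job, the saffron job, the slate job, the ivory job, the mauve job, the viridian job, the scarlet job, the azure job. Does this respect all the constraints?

Here the slate job comes after the saffron job.
That contradicts the constraint that the slate job must precede the saffron job.

No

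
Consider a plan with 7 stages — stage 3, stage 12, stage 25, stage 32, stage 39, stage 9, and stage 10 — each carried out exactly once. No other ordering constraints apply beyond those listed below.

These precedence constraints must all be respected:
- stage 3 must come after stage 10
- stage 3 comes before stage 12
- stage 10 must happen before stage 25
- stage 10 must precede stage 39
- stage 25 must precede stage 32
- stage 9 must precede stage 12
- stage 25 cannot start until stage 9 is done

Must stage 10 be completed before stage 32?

Yes

Chaining the stated constraints: stage 10 → stage 25 → stage 32.
Hence stage 10 necessarily comes before stage 32.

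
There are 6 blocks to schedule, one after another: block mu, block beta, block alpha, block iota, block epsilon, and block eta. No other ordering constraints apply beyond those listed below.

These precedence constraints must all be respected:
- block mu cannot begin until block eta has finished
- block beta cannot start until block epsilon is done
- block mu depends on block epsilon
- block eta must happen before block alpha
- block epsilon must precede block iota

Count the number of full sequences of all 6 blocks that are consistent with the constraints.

70

The blocks with no prerequisites are block epsilon, block eta; any of them can be placed first.
Counting all ways to extend the partial order to a total order gives 70.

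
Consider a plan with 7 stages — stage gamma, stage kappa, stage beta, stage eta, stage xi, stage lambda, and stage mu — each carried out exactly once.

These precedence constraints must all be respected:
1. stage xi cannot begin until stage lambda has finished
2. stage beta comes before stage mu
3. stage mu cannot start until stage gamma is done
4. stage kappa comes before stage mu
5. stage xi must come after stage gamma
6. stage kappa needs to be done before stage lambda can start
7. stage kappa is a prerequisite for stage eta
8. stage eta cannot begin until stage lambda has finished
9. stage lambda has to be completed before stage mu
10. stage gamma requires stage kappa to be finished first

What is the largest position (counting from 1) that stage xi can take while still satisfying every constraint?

7

No constraint forces any stage after stage xi, so it can be placed last, in position 7.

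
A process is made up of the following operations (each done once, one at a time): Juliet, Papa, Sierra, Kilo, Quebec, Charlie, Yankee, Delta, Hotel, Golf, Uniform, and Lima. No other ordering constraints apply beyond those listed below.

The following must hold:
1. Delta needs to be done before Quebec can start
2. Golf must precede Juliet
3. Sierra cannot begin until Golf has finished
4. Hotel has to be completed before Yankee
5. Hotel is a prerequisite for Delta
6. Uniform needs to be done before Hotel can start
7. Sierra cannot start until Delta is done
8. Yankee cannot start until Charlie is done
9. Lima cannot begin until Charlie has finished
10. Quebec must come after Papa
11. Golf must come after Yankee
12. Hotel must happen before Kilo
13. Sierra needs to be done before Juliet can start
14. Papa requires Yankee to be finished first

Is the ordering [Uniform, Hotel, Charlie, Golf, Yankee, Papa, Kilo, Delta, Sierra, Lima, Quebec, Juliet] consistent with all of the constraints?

No

In the proposed order, Golf appears before Yankee.
That contradicts the constraint that Yankee must precede Golf.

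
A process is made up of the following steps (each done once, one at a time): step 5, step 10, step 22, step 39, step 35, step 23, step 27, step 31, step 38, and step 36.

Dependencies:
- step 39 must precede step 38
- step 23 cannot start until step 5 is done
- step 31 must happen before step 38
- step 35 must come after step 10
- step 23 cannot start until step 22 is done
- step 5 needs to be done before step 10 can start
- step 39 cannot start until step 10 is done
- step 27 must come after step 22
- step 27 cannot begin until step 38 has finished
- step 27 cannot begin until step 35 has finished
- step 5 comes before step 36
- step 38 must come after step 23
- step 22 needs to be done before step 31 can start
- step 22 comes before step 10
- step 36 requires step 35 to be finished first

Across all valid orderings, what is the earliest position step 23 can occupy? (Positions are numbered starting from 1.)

3

Working backwards through the constraints from step 23, its full set of required predecessors is step 5, step 22 — 2 of them.
With 2 mandatory predecessors, the earliest step 23 can sit is position 2+1 = 3, and placing just those 2 first achieves it.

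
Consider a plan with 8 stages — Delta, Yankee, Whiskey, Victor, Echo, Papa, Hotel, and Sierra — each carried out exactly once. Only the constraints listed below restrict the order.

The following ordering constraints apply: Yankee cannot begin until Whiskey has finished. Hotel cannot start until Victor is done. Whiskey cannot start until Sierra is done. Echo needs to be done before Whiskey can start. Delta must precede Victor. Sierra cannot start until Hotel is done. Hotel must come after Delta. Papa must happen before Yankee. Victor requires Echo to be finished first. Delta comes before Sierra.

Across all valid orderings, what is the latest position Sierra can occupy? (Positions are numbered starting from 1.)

6

The stages that are forced after Sierra, directly or by a chain of constraints, are Yankee, Whiskey. That's 2 stages.
So at least 2 stages follow Sierra, putting Sierra no later than position 6. That position is achievable by scheduling everything else first.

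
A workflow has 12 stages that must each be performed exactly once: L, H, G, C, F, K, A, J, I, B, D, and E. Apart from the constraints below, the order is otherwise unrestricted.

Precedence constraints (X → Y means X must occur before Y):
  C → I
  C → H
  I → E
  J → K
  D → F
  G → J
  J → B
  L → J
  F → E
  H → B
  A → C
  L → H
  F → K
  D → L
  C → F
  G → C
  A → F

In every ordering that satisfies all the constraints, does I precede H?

No

Nothing in the constraints links I and H; they are unordered relative to each other.
A valid ordering placing H before I exists, so the answer is no.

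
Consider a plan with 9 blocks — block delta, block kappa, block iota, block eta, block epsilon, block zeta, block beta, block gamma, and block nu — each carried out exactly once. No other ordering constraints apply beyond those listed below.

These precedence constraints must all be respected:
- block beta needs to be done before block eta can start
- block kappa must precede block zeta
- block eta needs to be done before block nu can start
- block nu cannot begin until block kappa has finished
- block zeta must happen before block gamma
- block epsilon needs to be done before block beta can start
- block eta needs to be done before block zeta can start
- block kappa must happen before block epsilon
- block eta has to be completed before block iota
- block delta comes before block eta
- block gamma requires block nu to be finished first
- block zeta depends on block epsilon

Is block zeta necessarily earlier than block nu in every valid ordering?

Nothing in the constraints links block zeta and block nu; they are unordered relative to each other.
There exist valid orderings with block nu before block zeta, so block zeta is not required to come first.

No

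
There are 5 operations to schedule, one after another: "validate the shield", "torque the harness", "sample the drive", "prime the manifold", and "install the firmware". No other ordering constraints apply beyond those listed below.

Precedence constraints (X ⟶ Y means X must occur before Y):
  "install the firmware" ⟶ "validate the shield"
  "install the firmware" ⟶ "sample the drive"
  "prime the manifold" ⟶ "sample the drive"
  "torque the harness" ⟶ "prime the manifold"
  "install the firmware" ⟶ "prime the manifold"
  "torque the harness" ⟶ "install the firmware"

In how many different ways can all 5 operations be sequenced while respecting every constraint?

"torque the harness" is the only operation with nothing required before it, so every ordering starts there.
Counting all ways to extend the partial order to a total order gives 3.

3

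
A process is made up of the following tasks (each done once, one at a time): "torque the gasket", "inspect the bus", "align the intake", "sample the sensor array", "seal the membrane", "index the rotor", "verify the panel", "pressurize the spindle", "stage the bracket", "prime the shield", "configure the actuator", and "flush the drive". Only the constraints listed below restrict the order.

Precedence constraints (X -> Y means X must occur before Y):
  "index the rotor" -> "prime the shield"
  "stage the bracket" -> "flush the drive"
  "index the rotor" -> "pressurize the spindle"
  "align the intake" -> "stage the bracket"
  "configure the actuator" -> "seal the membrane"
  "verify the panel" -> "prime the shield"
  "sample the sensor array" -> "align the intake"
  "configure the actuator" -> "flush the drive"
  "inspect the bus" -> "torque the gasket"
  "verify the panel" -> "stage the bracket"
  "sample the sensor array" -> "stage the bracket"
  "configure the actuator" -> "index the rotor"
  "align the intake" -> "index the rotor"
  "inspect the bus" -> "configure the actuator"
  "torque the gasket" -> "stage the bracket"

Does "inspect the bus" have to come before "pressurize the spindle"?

Tracing the constraints gives a chain: "inspect the bus" → "configure the actuator" → "index the rotor" → "pressurize the spindle".
That forces "inspect the bus" before "pressurize the spindle" in every valid schedule.

Yes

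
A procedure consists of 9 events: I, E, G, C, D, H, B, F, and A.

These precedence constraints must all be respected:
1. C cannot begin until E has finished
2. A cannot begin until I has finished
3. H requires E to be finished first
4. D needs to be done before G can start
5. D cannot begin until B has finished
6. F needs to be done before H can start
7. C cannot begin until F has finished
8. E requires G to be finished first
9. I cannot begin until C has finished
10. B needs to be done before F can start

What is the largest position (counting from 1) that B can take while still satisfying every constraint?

The events that are forced after B, directly or by a chain of constraints, are I, E, G, C, D, H, F, A. That's 8 events.
With 8 mandatory successors out of 9 events total, the latest slot for B is 9−8 = 1, and it's reachable by doing all non-successors before B.

1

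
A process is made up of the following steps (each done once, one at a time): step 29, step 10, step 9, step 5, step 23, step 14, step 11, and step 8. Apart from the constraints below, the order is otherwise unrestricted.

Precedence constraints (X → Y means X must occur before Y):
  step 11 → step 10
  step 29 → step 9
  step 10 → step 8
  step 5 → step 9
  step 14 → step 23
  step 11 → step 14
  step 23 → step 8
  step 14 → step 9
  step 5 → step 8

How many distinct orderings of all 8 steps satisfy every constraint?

279

3 steps have no prerequisites (step 29, step 5, step 11), so any of them could come first.
Counting all ways to extend the partial order to a total order gives 279.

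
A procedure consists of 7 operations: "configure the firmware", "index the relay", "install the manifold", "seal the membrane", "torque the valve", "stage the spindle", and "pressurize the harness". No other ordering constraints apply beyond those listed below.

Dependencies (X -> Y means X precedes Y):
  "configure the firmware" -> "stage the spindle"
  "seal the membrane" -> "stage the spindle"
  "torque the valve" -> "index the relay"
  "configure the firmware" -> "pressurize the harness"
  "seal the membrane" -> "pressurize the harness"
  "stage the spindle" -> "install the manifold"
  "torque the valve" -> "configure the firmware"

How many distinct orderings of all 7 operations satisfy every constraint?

51

The operations with no prerequisites are "seal the membrane", "torque the valve"; any of them can be placed first.
Counting all ways to extend the partial order to a total order gives 51.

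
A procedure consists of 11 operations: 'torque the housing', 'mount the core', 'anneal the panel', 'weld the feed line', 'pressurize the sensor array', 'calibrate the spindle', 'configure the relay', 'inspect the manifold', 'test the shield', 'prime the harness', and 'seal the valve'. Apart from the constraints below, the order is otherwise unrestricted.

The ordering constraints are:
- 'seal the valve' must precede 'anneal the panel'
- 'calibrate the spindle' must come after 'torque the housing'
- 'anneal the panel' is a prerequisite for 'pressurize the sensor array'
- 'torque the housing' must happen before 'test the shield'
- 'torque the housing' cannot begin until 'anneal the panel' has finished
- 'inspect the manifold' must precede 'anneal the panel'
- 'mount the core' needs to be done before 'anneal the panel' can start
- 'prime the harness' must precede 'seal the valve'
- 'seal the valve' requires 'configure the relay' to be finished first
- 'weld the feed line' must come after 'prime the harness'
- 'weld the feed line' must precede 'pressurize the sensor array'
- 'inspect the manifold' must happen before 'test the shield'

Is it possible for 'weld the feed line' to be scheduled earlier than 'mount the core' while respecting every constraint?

No chain of constraints runs from 'mount the core' to 'weld the feed line', so 'mount the core' is not required to come first.
So a valid ordering placing 'weld the feed line' earlier than 'mount the core' exists.

Yes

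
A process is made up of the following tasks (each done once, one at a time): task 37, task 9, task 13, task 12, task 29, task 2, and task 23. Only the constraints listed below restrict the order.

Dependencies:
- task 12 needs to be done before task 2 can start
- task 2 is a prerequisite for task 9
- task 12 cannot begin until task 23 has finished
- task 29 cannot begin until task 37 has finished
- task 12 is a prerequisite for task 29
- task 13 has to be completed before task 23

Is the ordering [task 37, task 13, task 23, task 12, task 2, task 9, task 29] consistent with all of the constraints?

Yes

Checking each listed constraint against this order: for instance, task 37 is in position 1 and task 29 in position 7, so that constraint holds — and the remaining constraints check out the same way.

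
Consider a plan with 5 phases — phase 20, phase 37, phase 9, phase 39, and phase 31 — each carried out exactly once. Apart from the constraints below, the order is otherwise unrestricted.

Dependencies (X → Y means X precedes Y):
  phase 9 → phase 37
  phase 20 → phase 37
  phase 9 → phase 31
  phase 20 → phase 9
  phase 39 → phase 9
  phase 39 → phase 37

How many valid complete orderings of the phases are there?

4

2 phases have no prerequisites (phase 20, phase 39), so any of them could come first.
Counting all ways to extend the partial order to a total order gives 4.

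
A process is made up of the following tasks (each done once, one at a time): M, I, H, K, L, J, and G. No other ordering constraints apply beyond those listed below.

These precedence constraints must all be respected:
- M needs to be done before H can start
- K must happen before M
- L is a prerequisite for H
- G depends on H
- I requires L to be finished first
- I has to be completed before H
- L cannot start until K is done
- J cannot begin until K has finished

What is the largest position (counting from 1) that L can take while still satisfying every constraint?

The tasks that are forced after L, directly or by a chain of constraints, are I, H, G. That's 3 tasks.
So at least 3 tasks follow L, putting L no later than position 4. That position is achievable by scheduling everything else first.

4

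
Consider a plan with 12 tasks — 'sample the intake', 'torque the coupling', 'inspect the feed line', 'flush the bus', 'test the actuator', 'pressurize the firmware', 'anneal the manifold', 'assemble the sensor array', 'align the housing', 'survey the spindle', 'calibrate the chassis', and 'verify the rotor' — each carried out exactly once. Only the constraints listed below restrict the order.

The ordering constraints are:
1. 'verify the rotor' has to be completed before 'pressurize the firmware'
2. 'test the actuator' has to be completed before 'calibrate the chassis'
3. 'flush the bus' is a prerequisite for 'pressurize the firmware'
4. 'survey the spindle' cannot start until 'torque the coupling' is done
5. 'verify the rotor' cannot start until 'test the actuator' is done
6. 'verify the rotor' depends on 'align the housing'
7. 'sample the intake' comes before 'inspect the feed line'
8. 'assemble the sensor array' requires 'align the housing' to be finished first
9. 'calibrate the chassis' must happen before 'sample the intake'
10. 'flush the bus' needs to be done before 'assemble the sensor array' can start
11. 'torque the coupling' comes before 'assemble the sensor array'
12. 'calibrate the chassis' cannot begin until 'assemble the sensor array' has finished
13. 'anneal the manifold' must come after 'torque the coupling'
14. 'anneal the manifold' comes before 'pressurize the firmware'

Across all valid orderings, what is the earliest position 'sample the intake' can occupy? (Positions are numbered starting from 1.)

Every task that must precede 'sample the intake' has to come before it. Tracing all chains that end at 'sample the intake', those tasks are: 'torque the coupling', 'flush the bus', 'test the actuator', 'assemble the sensor array', 'align the housing', 'calibrate the chassis' — 6 in total.
So at minimum 6 tasks come before 'sample the intake', putting 'sample the intake' no earlier than position 7. That position is achievable by scheduling exactly those predecessors first.

7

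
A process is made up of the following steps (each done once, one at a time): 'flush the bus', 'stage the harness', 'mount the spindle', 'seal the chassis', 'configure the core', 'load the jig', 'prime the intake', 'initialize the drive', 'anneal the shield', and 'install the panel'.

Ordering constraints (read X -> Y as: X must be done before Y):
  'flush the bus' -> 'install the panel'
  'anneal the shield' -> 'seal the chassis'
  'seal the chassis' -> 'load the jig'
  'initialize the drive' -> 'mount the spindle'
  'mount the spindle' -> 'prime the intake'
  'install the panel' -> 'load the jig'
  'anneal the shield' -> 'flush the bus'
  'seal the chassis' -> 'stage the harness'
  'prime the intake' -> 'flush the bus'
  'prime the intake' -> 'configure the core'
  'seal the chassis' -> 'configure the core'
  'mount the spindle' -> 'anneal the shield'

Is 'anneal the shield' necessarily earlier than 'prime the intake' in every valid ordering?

Nothing in the constraints links 'anneal the shield' and 'prime the intake'; they are unordered relative to each other.
There exist valid orderings with 'prime the intake' before 'anneal the shield', so 'anneal the shield' is not required to come first.

No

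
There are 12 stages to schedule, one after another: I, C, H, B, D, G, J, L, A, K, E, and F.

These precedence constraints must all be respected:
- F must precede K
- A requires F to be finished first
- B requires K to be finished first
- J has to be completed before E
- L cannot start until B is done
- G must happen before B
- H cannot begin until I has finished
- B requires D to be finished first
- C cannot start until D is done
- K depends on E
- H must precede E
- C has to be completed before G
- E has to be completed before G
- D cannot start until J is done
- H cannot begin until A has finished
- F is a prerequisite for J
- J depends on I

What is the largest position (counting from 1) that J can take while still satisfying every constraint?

5

The stages that are forced after J, directly or by a chain of constraints, are C, B, D, G, L, K, E. That's 7 stages.
With 7 mandatory successors out of 12 stages total, the latest slot for J is 12−7 = 5, and it's reachable by doing all non-successors before J.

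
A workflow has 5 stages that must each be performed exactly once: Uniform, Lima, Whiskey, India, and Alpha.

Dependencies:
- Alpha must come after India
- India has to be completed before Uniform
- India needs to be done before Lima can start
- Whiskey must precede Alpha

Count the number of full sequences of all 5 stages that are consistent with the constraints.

18

2 stages have no prerequisites (Whiskey, India), so any of them could come first.
Counting all ways to extend the partial order to a total order gives 18.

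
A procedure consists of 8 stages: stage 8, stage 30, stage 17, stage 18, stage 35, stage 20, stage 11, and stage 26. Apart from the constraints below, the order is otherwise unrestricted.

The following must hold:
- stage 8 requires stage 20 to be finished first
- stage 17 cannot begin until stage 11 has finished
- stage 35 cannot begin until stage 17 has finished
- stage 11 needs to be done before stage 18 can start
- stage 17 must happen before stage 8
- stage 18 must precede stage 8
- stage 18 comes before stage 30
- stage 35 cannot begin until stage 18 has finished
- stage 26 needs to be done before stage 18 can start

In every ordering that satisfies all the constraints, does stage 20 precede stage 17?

No

Nothing in the constraints links stage 20 and stage 17; they are unordered relative to each other.
So stage 20 can come before stage 17 or after — it is not forced.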